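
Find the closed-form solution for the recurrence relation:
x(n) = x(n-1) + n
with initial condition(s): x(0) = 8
Recurrence: x(n) = x(n-1) + n, initial: x(0) = 8.
Telescoping: x(n) = x(0) + Σᵢ₌₁ⁿ i = 8 + n(n+1)/2.

x(n) = n(n+1)/2 + 8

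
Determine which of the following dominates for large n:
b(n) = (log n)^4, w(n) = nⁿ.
Comparing growth rates:
Growth-rate hierarchy: log n ≺ any polynomial ≺ any exponential cⁿ (c>1) ≺ n! ≺ nⁿ.
super-exponential nⁿ dominates polylogarithmic (log n)^4 asymptotically.

w(n) grows faster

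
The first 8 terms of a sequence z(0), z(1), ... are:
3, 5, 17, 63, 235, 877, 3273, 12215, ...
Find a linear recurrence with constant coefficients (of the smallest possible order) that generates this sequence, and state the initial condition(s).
Look for the lowest-order linear relation among consecutive terms.
Observation: z(n) - 4·z(n-1) - (-1)·z(n-2) = 0 holds for the shown terms, and no order-1 relation z(n) = α·z(n-1) + β fits.
Check at n=3: 4·17 + (-1)·5 = 63. ✓

z(n) = 4z(n-1) - z(n-2), z(0) = 3, z(1) = 5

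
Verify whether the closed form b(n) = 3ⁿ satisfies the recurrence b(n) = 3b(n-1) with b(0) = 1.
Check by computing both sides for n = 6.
From the recurrence with b(0) = 1:
  b(0) = 1, b(1) = 3, b(2) = 9, b(3) = 27, b(4) = 81, b(5) = 243, b(6) = 729
  so the recurrence gives b(6) = 729.
From the proposed closed form b(n) = 3ⁿ:
  b(6) = 729.
Both sides give 729 at n = 6, and the initial condition(s) match, so the closed form is consistent.

Yes, the closed form is correct.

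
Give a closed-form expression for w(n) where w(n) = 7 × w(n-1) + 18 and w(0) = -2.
Recurrence: w(n) = 7 × w(n-1) + 18, initial: w(0) = -2.
Try w(n) = A·7ⁿ + C. Substituting: A·7ⁿ + C = 7(A·7ⁿ⁻¹ + C) + 18 = A·7ⁿ + 7C + 18, so C = 7C + 18, giving C = -3. Then w(0) = A - 3 = -2 gives A = 1.

w(n) = 7ⁿ - 3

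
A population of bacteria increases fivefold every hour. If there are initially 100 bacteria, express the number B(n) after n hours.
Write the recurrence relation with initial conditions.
Each hour multiplies the count by 5, so the count after n hours depends only on the count after n-1 hours: B(n) = 5 × B(n-1). The starting count gives B(0) = 100.
Unrolling n times gives the closed form B(n) = 100 × 5ⁿ.

B(n) = 5 × B(n-1), B(0) = 100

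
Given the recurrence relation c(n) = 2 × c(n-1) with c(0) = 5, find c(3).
Computing step by step:
c(0) = 5
c(1) = 2 × 5 = 10
c(2) = 2 × 10 = 20
c(3) = 2 × 20 = 40

40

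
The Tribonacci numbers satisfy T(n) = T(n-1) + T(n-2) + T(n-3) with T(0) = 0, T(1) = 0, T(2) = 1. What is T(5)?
Computing the sequence terms:
0, 0, 1, 1, 2, 4

4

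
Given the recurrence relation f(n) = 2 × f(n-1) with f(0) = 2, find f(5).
Computing step by step:
f(0) = 2
f(1) = 2 × 2 = 4
f(2) = 2 × 4 = 8
f(3) = 2 × 8 = 16
f(4) = 2 × 16 = 32
f(5) = 2 × 32 = 64

64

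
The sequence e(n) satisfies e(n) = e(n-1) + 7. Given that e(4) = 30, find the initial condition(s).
e(4) = e(0) + 4·7, so e(0) = 30 - 28 = 2.

e(0) = 2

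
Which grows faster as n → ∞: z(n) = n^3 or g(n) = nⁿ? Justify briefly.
Comparing growth rates:
Growth-rate hierarchy: log n ≺ any polynomial ≺ any exponential cⁿ (c>1) ≺ n! ≺ nⁿ.
super-exponential nⁿ dominates polynomial degree 3 asymptotically.

g(n) grows faster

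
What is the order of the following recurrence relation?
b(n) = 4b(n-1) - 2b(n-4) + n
The order is the largest lag k for which b(n-k) appears. Here the deepest term is b(n-4) (the n term is non-homogeneous and does not affect the order), so the order is 4.

Order 4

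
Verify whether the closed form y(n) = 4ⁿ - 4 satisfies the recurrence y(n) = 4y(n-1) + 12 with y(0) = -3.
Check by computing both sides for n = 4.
From the recurrence with y(0) = -3:
  y(0) = -3, y(1) = 0, y(2) = 12, y(3) = 60, y(4) = 252
  so the recurrence gives y(4) = 252.
From the proposed closed form y(n) = 4ⁿ - 4:
  y(4) = 252.
Both sides give 252 at n = 4, and the initial condition(s) match, so the closed form is consistent.

Yes, the closed form is correct.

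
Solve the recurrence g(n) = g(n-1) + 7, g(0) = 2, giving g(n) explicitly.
Recurrence: g(n) = g(n-1) + 7, initial: g(0) = 2.
Each step adds 7, so g(n) = g(0) + 7n = 7n + 2.

g(n) = 7n + 2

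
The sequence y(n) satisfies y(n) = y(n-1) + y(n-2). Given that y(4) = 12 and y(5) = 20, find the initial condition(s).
Work backwards using y(k) = y(k+2) - y(k+1):
y(3) = y(5) - y(4) = 20 - 12 = 8
y(2) = y(4) - y(3) = 12 - 8 = 4
y(1) = y(3) - y(2) = 8 - 4 = 4
y(0) = y(2) - y(1) = 4 - 4 = 0

y(0) = 0, y(1) = 4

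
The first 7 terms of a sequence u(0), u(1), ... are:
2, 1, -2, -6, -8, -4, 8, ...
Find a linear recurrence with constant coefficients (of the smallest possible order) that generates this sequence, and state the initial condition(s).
Look for the lowest-order linear relation among consecutive terms.
Observation: u(n) - 2·u(n-1) - (-2)·u(n-2) = 0 holds for the shown terms, and no order-1 relation u(n) = α·u(n-1) + β fits.
Check at n=3: 2·-2 + (-2)·1 = -6. ✓

u(n) = 2u(n-1) - 2u(n-2), u(0) = 2, u(1) = 1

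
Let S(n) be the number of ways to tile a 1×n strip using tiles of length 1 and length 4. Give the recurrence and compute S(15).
Condition on the last tile: it has length 1 (leaving a 1×(n-1) strip) or length 4 (leaving a 1×(n-4) strip), so S(n) = S(n-1) + S(n-4) (order-4 linear recurrence).
For 0 ≤ i < 4 only unit tiles fit, so S(i) = 1.
Iterating the recurrence: S(4) = 2, S(5) = 3, S(6) = 4, S(7) = 5, S(8) = 7, S(9) = 10, S(10) = 14, S(11) = 19, S(12) = 26, S(13) = 36, S(14) = 50, S(15) = 69.

S(n) = S(n-1) + S(n-4), with S(i) = 1 for 0 ≤ i < 4; S(15) = 69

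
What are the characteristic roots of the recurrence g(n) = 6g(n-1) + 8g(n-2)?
Substitute g(n) = rⁿ and divide through by rⁿ⁻²: r² - 6r - 8 = 0
Discriminant: 6² + 4·8 = 68, not a perfect square, so by the quadratic formula r = (6 ± √68)/2.
General solution: g(n) = A·r₁ⁿ + B·r₂ⁿ where r₁,r₂ = (6 ± √68)/2

Characteristic: r² - 6r - 8 = 0, Roots: r = (6 ± √68)/2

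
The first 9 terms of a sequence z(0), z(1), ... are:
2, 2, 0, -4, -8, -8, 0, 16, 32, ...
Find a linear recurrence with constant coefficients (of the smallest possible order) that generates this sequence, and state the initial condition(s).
Look for the lowest-order linear relation among consecutive terms.
Observation: z(n) - 2·z(n-1) - (-2)·z(n-2) = 0 holds for the shown terms, and no order-1 relation z(n) = α·z(n-1) + β fits.
Check at n=3: 2·0 + (-2)·2 = -4. ✓

z(n) = 2z(n-1) - 2z(n-2), z(0) = 2, z(1) = 2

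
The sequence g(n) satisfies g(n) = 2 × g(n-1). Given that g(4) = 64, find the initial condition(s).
In general g(n) = 2ⁿ · g(0). At n = 4: g(0) = g(4) / 2^4 = 64 / 16 = 4.

g(0) = 4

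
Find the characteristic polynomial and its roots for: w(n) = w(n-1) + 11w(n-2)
Substitute w(n) = rⁿ and divide through by rⁿ⁻²: r² - r - 11 = 0
Discriminant: 1² + 4·11 = 45, not a perfect square, so by the quadratic formula r = (1 ± √45)/2.
General solution: w(n) = A·r₁ⁿ + B·r₂ⁿ where r₁,r₂ = (1 ± √45)/2

Characteristic: r² - r - 11 = 0, Roots: r = (1 ± √45)/2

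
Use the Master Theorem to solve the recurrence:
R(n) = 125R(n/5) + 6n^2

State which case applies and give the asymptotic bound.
Master Theorem template: R(n) = a·R(n/b) + f(n).
Here: a=125, b=5, f(n)=6n^2
Compute log_b(a) = log_5(125) = 3.
f(n) = 6n^2 = O(n^(3-ε)) with ε = 1. Case 1: R(n) = Θ(n^log_b(a)) = Θ(n^3).

Case 1: R(n) = Θ(n^3)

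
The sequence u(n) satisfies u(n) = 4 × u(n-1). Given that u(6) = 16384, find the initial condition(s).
In general u(n) = 4ⁿ · u(0). At n = 6: u(0) = u(6) / 4^6 = 16384 / 4096 = 4.

u(0) = 4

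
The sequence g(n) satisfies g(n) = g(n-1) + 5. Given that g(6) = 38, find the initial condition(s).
g(6) = g(0) + 6·5, so g(0) = 38 - 30 = 8.

g(0) = 8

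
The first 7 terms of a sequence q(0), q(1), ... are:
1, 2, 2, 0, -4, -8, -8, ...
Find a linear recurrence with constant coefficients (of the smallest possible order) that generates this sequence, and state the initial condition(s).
Look for the lowest-order linear relation among consecutive terms.
Observation: q(n) - 2·q(n-1) - (-2)·q(n-2) = 0 holds for the shown terms, and no order-1 relation q(n) = α·q(n-1) + β fits.
Check at n=3: 2·2 + (-2)·2 = 0. ✓

q(n) = 2q(n-1) - 2q(n-2), q(0) = 1, q(1) = 2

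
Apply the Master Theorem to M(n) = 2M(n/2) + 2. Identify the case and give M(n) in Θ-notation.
Master Theorem template: M(n) = a·M(n/b) + f(n).
Here: a=2, b=2, f(n)=2
Compute log_b(a) = log_2(2) = 1.
f(n) = 2 = O(n^(1-ε)) with ε = 1. Case 1: M(n) = Θ(n^log_b(a)) = Θ(n).

Case 1: M(n) = Θ(n)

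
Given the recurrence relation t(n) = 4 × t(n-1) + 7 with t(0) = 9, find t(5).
Computing step by step:
t(0) = 9
t(1) = 4 × 9 + 7 = 43
t(2) = 4 × 43 + 7 = 179
t(3) = 4 × 179 + 7 = 723
t(4) = 4 × 723 + 7 = 2899
t(5) = 4 × 2899 + 7 = 11603

11603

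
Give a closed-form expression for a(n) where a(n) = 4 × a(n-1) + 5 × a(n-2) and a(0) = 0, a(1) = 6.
Recurrence: a(n) = 4 × a(n-1) + 5 × a(n-2), initial: a(0) = 0, a(1) = 6.
Characteristic equation: r² - 4r - 5 = 0, which factors as (r - 5)(r + 1) = 0, so r = 5, -1. General solution a(n) = A·5ⁿ + B·(-1)ⁿ. From a(0) = 0: A + B = 0. From a(1) = 6: 5A - 1B = 6. Solving gives A = 1, B = -1.

a(n) = 5ⁿ - (-1)ⁿ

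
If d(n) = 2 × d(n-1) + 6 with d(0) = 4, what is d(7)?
Computing step by step:
d(0) = 4
d(1) = 2 × 4 + 6 = 14
d(2) = 2 × 14 + 6 = 34
d(3) = 2 × 34 + 6 = 74
d(4) = 2 × 74 + 6 = 154
d(5) = 2 × 154 + 6 = 314
d(6) = 2 × 314 + 6 = 634
d(7) = 2 × 634 + 6 = 1274

1274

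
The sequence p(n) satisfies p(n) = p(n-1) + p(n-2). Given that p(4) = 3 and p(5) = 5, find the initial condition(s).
Work backwards using p(k) = p(k+2) - p(k+1):
p(3) = p(5) - p(4) = 5 - 3 = 2
p(2) = p(4) - p(3) = 3 - 2 = 1
p(1) = p(3) - p(2) = 2 - 1 = 1
p(0) = p(2) - p(1) = 1 - 1 = 0

p(0) = 0, p(1) = 1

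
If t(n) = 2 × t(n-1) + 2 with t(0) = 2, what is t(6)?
Computing step by step:
t(0) = 2
t(1) = 2 × 2 + 2 = 6
t(2) = 2 × 6 + 2 = 14
t(3) = 2 × 14 + 2 = 30
t(4) = 2 × 30 + 2 = 62
t(5) = 2 × 62 + 2 = 126
t(6) = 2 × 126 + 2 = 254

254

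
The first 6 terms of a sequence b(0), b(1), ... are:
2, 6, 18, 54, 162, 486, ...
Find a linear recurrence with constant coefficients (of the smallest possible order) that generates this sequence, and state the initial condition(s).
Look for the lowest-order linear relation among consecutive terms.
Observation: each term is 3× the previous.
Check at n=2: 3·6 = 18. ✓

b(n) = 3 × b(n-1), b(0) = 2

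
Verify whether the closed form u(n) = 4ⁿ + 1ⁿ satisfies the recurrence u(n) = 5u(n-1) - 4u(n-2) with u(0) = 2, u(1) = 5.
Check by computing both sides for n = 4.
From the recurrence with u(0) = 2, u(1) = 5:
  u(0) = 2, u(1) = 5, u(2) = 17, u(3) = 65, u(4) = 257
  so the recurrence gives u(4) = 257.
From the proposed closed form u(n) = 4ⁿ + 1ⁿ:
  u(4) = 257.
Both sides give 257 at n = 4, and the initial condition(s) match, so the closed form is consistent.

Yes, the closed form is correct.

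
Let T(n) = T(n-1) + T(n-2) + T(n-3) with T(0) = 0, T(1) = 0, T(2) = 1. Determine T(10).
Computing the sequence terms:
0, 0, 1, 1, 2, 4, 7, 13, 24, 44, 81

81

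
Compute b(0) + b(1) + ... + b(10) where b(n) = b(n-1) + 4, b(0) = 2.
Computing the sequence terms: 2, 6, 10, 14, 18, 22, 26, 30, 34, 38, 42
Adding these values together:

242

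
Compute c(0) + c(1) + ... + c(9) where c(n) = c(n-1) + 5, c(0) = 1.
Computing the sequence terms: 1, 6, 11, 16, 21, 26, 31, 36, 41, 46
Adding these values together:

235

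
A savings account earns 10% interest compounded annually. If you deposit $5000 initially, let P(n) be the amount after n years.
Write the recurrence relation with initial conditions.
Each year the balance grows by 10%, i.e. is multiplied by 1 + 10/100 = 1.1, so P(n) = 1.1 × P(n-1). The initial deposit gives P(0) = 5000.
Unrolling gives the closed form P(n) = 5000 × (1.1)ⁿ.

P(n) = 1.1 × P(n-1), P(0) = 5000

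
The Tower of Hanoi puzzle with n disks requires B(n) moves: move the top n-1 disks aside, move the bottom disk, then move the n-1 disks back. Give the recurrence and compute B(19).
Moving n disks = move the top n-1 disks aside (B(n-1) moves) + move the largest disk (1 move) + move the n-1 disks back on top (B(n-1) moves), so B(n) = 2B(n-1) + 1, with B(1) = 1 (a single disk takes one move).
First terms: 1, 3, 7, 15, 31, 63, … — each is one less than a power of 2. Indeed B(n) + 1 = 2(B(n-1) + 1) with B(1) + 1 = 2, so B(n) + 1 = 2ⁿ and B(n) = 2ⁿ - 1.
Hence B(19) = 2^19 - 1 = 524288 - 1 = 524287.

B(n) = 2B(n-1) + 1, B(1) = 1; B(19) = 524287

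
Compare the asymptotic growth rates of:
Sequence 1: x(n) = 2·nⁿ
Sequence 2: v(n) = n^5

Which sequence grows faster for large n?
Comparing growth rates:
Growth-rate hierarchy: log n ≺ any polynomial ≺ any exponential cⁿ (c>1) ≺ n! ≺ nⁿ.
super-exponential nⁿ dominates polynomial degree 5 asymptotically.

x(n) grows faster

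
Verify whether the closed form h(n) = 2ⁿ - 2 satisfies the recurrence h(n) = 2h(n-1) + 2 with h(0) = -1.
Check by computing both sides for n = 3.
From the recurrence with h(0) = -1:
  h(0) = -1, h(1) = 0, h(2) = 2, h(3) = 6
  so the recurrence gives h(3) = 6.
From the proposed closed form h(n) = 2ⁿ - 2:
  h(3) = 6.
Both sides give 6 at n = 3, and the initial condition(s) match, so the closed form is consistent.

Yes, the closed form is correct.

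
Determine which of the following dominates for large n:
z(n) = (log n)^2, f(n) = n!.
Comparing growth rates:
Growth-rate hierarchy: log n ≺ any polynomial ≺ any exponential cⁿ (c>1) ≺ n! ≺ nⁿ.
factorial dominates polylogarithmic (log n)^2 asymptotically.

f(n) grows faster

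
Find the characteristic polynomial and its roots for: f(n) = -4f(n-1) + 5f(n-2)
Substitute f(n) = rⁿ and divide through by rⁿ⁻²: r² + 4r - 5 = 0
Factor: (r + 5)(r - 1) = 0, so r = -5, 1.
General solution: f(n) = A·(-5)ⁿ + B·1ⁿ

Characteristic: r² + 4r - 5 = 0, Roots: r = -5, 1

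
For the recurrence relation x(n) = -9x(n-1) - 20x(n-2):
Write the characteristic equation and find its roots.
Substitute x(n) = rⁿ and divide through by rⁿ⁻²: r² + 9r + 20 = 0
Factor: (r + 5)(r + 4) = 0, so r = -5, -4.
General solution: x(n) = A·(-5)ⁿ + B·(-4)ⁿ

Characteristic: r² + 9r + 20 = 0, Roots: r = -5, -4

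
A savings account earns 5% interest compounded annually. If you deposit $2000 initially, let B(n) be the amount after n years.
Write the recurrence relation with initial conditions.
Each year the balance grows by 5%, i.e. is multiplied by 1 + 5/100 = 1.05, so B(n) = 1.05 × B(n-1). The initial deposit gives B(0) = 2000.
Unrolling gives the closed form B(n) = 2000 × (1.05)ⁿ.

B(n) = 1.05 × B(n-1), B(0) = 2000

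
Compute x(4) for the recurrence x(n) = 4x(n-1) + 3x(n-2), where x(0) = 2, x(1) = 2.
Computing the sequence terms:
2, 2, 14, 62, 290

290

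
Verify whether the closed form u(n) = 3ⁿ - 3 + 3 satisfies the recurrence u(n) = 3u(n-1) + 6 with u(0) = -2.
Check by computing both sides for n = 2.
From the recurrence with u(0) = -2:
  u(0) = -2, u(1) = 0, u(2) = 6
  so the recurrence gives u(2) = 6.
From the proposed closed form u(n) = 3ⁿ - 3 + 3:
  u(2) = 9.
The recurrence gives 6 but the closed form gives 9, so the closed form does not satisfy the recurrence.

No, the closed form is incorrect.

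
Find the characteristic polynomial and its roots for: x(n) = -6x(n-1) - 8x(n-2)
Substitute x(n) = rⁿ and divide through by rⁿ⁻²: r² + 6r + 8 = 0
Factor: (r + 4)(r + 2) = 0, so r = -4, -2.
General solution: x(n) = A·(-4)ⁿ + B·(-2)ⁿ

Characteristic: r² + 6r + 8 = 0, Roots: r = -4, -2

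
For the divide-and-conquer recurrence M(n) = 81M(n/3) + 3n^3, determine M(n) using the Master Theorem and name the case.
Master Theorem template: M(n) = a·M(n/b) + f(n).
Here: a=81, b=3, f(n)=3n^3
Compute log_b(a) = log_3(81) = 4.
f(n) = 3n^3 = O(n^(4-ε)) with ε = 1. Case 1: M(n) = Θ(n^log_b(a)) = Θ(n^4).

Case 1: M(n) = Θ(n^4)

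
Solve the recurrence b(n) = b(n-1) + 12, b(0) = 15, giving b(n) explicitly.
Recurrence: b(n) = b(n-1) + 12, initial: b(0) = 15.
Each step adds 12, so b(n) = b(0) + 12n = 12n + 15.

b(n) = 12n + 15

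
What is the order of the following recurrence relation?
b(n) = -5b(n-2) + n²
The order is the largest lag k for which b(n-k) appears. Here the deepest term is b(n-2) (the n² term is non-homogeneous and does not affect the order), so the order is 2.

Order 2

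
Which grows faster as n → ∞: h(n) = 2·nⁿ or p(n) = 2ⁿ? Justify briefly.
Comparing growth rates:
Growth-rate hierarchy: log n ≺ any polynomial ≺ any exponential cⁿ (c>1) ≺ n! ≺ nⁿ.
super-exponential nⁿ dominates exponential base 2 asymptotically.

h(n) grows faster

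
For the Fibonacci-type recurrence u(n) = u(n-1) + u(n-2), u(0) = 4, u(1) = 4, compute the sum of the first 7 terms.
Computing the sequence terms: 4, 4, 8, 12, 20, 32, 52
Adding these values together:

132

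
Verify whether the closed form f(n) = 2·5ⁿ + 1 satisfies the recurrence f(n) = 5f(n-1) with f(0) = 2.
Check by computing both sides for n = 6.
From the recurrence with f(0) = 2:
  f(0) = 2, f(1) = 10, f(2) = 50, f(3) = 250, f(4) = 1250, f(5) = 6250, f(6) = 31250
  so the recurrence gives f(6) = 31250.
From the proposed closed form f(n) = 2·5ⁿ + 1:
  f(6) = 31251.
The recurrence gives 31250 but the closed form gives 31251, so the closed form does not satisfy the recurrence.

No, the closed form is incorrect.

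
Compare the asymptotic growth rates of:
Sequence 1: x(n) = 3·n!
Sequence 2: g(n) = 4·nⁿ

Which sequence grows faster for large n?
Comparing growth rates:
Growth-rate hierarchy: log n ≺ any polynomial ≺ any exponential cⁿ (c>1) ≺ n! ≺ nⁿ.
super-exponential nⁿ dominates factorial asymptotically.

g(n) grows faster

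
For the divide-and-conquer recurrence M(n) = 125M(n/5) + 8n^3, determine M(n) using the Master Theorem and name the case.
Master Theorem template: M(n) = a·M(n/b) + f(n).
Here: a=125, b=5, f(n)=8n^3
Compute log_b(a) = log_5(125) = 3.
f(n) = 8n^3 = Θ(n^3). Case 2: M(n) = Θ(n^3 log n).

Case 2: M(n) = Θ(n^3 log n)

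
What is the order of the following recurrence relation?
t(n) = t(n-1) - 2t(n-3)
The order is the largest lag k for which t(n-k) appears. Here the deepest term is t(n-3), so the order is 3.

Order 3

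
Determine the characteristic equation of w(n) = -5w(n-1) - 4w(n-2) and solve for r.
Substitute w(n) = rⁿ and divide through by rⁿ⁻²: r² + 5r + 4 = 0
Factor: (r + 4)(r + 1) = 0, so r = -4, -1.
General solution: w(n) = A·(-4)ⁿ + B·(-1)ⁿ

Characteristic: r² + 5r + 4 = 0, Roots: r = -4, -1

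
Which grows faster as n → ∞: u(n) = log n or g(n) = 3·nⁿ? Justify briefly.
Comparing growth rates:
Growth-rate hierarchy: log n ≺ any polynomial ≺ any exponential cⁿ (c>1) ≺ n! ≺ nⁿ.
super-exponential nⁿ dominates logarithmic asymptotically.

g(n) grows faster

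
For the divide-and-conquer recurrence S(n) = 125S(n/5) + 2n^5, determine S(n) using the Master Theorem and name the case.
Master Theorem template: S(n) = a·S(n/b) + f(n).
Here: a=125, b=5, f(n)=2n^5
Compute log_b(a) = log_5(125) = 3.
f(n) = 2n^5 = Ω(n^(3+ε)) with ε = 2, and the regularity condition holds (a·f(n/b) = (a/b^5)·f(n) with a/b^5 = 5^-2 < 1). Case 3: S(n) = Θ(f(n)) = Θ(n^5).

Case 3: S(n) = Θ(n^5)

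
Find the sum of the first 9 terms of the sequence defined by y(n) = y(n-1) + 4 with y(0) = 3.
Computing the sequence terms: 3, 7, 11, 15, 19, 23, 27, 31, 35
Adding these values together:

171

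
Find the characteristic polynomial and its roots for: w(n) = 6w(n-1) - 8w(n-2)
Substitute w(n) = rⁿ and divide through by rⁿ⁻²: r² - 6r + 8 = 0
Factor: (r - 4)(r - 2) = 0, so r = 4, 2.
General solution: w(n) = A·4ⁿ + B·2ⁿ

Characteristic: r² - 6r + 8 = 0, Roots: r = 4, 2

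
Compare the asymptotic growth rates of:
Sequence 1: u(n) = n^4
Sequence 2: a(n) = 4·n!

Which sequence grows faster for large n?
Comparing growth rates:
Growth-rate hierarchy: log n ≺ any polynomial ≺ any exponential cⁿ (c>1) ≺ n! ≺ nⁿ.
factorial dominates polynomial degree 4 asymptotically.

a(n) grows faster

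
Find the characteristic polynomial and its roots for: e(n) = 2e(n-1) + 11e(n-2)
Substitute e(n) = rⁿ and divide through by rⁿ⁻²: r² - 2r - 11 = 0
Discriminant: 2² + 4·11 = 48, not a perfect square, so by the quadratic formula r = (2 ± √48)/2.
General solution: e(n) = A·r₁ⁿ + B·r₂ⁿ where r₁,r₂ = (2 ± √48)/2

Characteristic: r² - 2r - 11 = 0, Roots: r = (2 ± √48)/2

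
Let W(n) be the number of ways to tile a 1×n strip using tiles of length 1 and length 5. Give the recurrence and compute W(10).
Condition on the last tile: it has length 1 (leaving a 1×(n-1) strip) or length 5 (leaving a 1×(n-5) strip), so W(n) = W(n-1) + W(n-5) (order-5 linear recurrence).
For 0 ≤ i < 5 only unit tiles fit, so W(i) = 1.
Iterating the recurrence: W(5) = 2, W(6) = 3, W(7) = 4, W(8) = 5, W(9) = 6, W(10) = 8.

W(n) = W(n-1) + W(n-5), with W(i) = 1 for 0 ≤ i < 5; W(10) = 8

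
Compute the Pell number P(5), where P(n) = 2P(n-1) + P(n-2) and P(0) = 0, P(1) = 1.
Computing the sequence terms:
0, 1, 2, 5, 12, 29

29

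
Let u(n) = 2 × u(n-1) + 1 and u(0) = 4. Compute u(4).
Computing step by step:
u(0) = 4
u(1) = 2 × 4 + 1 = 9
u(2) = 2 × 9 + 1 = 19
u(3) = 2 × 19 + 1 = 39
u(4) = 2 × 39 + 1 = 79

79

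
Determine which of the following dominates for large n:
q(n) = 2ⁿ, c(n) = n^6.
Comparing growth rates:
Growth-rate hierarchy: log n ≺ any polynomial ≺ any exponential cⁿ (c>1) ≺ n! ≺ nⁿ.
exponential base 2 dominates polynomial degree 6 asymptotically.

q(n) grows faster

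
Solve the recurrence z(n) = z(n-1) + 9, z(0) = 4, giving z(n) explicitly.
Recurrence: z(n) = z(n-1) + 9, initial: z(0) = 4.
Each step adds 9, so z(n) = z(0) + 9n = 9n + 4.

z(n) = 9n + 4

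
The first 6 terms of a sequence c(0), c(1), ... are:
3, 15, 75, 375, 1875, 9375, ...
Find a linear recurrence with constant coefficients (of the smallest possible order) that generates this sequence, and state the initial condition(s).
Look for the lowest-order linear relation among consecutive terms.
Observation: each term is 5× the previous.
Check at n=2: 5·15 = 75. ✓

c(n) = 5 × c(n-1), c(0) = 3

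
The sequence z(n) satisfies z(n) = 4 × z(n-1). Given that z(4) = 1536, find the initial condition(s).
In general z(n) = 4ⁿ · z(0). At n = 4: z(0) = z(4) / 4^4 = 1536 / 256 = 6.

z(0) = 6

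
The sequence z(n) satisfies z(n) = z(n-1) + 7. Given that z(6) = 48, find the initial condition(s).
z(6) = z(0) + 6·7, so z(0) = 48 - 42 = 6.

z(0) = 6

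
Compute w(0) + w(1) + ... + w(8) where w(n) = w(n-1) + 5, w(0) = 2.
Computing the sequence terms: 2, 7, 12, 17, 22, 27, 32, 37, 42
Adding these values together:

198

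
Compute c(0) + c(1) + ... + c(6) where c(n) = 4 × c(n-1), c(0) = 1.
Computing the sequence terms: 1, 4, 16, 64, 256, 1024, 4096
Adding these values together:

5461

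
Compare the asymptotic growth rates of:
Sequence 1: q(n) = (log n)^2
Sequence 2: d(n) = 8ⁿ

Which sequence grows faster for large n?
Comparing growth rates:
Growth-rate hierarchy: log n ≺ any polynomial ≺ any exponential cⁿ (c>1) ≺ n! ≺ nⁿ.
exponential base 8 dominates polylogarithmic (log n)^2 asymptotically.

d(n) grows faster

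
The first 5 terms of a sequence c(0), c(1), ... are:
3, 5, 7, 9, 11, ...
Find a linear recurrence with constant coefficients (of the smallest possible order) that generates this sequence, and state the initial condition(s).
Look for the lowest-order linear relation among consecutive terms.
Observation: consecutive differences are constant (= 2).
Check at n=2: 1·5 + 2 = 7. ✓

c(n) = c(n-1) + 2, c(0) = 3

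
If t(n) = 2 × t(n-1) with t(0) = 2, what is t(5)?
Computing step by step:
t(0) = 2
t(1) = 2 × 2 = 4
t(2) = 2 × 4 = 8
t(3) = 2 × 8 = 16
t(4) = 2 × 16 = 32
t(5) = 2 × 32 = 64

64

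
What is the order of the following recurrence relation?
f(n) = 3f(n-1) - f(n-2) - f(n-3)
The order is the largest lag k for which f(n-k) appears. Here the deepest term is f(n-3), so the order is 3.

Order 3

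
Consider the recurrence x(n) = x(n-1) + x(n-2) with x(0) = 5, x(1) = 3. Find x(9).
Computing the sequence terms:
5, 3, 8, 11, 19, 30, 49, 79, 128, 207

207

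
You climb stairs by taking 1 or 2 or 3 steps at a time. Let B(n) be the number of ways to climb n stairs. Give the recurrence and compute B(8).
Condition on the size of the last step (1 to 3): before it there were n-1, …, n-3 stairs climbed, and these cases are disjoint, so B(n) = B(n-1) + B(n-2) + B(n-3) (order-3 linear recurrence).
Initial conditions by direct count (compositions of i into parts ≤ 3): B(1) = 1; B(2) = 2; B(3) = 4.
Iterating the recurrence: B(4) = 7, B(5) = 13, B(6) = 24, B(7) = 44, B(8) = 81.

B(n) = B(n-1) + B(n-2) + B(n-3), B(1) = 1, B(2) = 2, B(3) = 4; B(8) = 81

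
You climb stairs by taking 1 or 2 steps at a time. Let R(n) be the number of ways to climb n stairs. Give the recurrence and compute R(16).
Condition on the size of the last step (1 to 2): before it there were n-1, …, n-2 stairs climbed, and these cases are disjoint, so R(n) = R(n-1) + R(n-2) (Fibonacci-type sequence).
Initial conditions by direct count (compositions of i into parts ≤ 2): R(1) = 1; R(2) = 2.
Iterating the recurrence: R(3) = 3, R(4) = 5, R(5) = 8, R(6) = 13, R(7) = 21, R(8) = 34, R(9) = 55, R(10) = 89, R(11) = 144, R(12) = 233, R(13) = 377, R(14) = 610, R(15) = 987, R(16) = 1597.

R(n) = R(n-1) + R(n-2), R(1) = 1, R(2) = 2; R(16) = 1597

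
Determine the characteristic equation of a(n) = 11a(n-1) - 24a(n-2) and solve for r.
Substitute a(n) = rⁿ and divide through by rⁿ⁻²: r² - 11r + 24 = 0
Factor: (r - 8)(r - 3) = 0, so r = 8, 3.
General solution: a(n) = A·8ⁿ + B·3ⁿ

Characteristic: r² - 11r + 24 = 0, Roots: r = 8, 3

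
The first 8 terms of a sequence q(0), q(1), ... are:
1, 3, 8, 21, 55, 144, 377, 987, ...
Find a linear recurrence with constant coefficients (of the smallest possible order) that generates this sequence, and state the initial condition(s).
Look for the lowest-order linear relation among consecutive terms.
Observation: q(n) - 3·q(n-1) - (-1)·q(n-2) = 0 holds for the shown terms, and no order-1 relation q(n) = α·q(n-1) + β fits.
Check at n=3: 3·8 + (-1)·3 = 21. ✓

q(n) = 3q(n-1) - q(n-2), q(0) = 1, q(1) = 3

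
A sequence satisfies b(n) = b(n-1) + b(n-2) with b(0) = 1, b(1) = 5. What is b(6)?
Computing the sequence terms:
1, 5, 6, 11, 17, 28, 45

45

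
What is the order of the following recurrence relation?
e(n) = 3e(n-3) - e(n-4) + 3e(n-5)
The order is the largest lag k for which e(n-k) appears. Here the deepest term is e(n-5), so the order is 5.

Order 5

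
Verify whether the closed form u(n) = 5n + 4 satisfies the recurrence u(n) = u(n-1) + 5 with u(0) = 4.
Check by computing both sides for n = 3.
From the recurrence with u(0) = 4:
  u(0) = 4, u(1) = 9, u(2) = 14, u(3) = 19
  so the recurrence gives u(3) = 19.
From the proposed closed form u(n) = 5n + 4:
  u(3) = 19.
Both sides give 19 at n = 3, and the initial condition(s) match, so the closed form is consistent.

Yes, the closed form is correct.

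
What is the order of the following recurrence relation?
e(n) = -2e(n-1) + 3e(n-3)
The order is the largest lag k for which e(n-k) appears. Here the deepest term is e(n-3), so the order is 3.

Order 3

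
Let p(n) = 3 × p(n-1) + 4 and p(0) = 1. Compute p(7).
Computing step by step:
p(0) = 1
p(1) = 3 × 1 + 4 = 7
p(2) = 3 × 7 + 4 = 25
p(3) = 3 × 25 + 4 = 79
p(4) = 3 × 79 + 4 = 241
p(5) = 3 × 241 + 4 = 727
p(6) = 3 × 727 + 4 = 2185
p(7) = 3 × 2185 + 4 = 6559

6559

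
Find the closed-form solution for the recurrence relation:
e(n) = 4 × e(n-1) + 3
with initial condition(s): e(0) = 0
Recurrence: e(n) = 4 × e(n-1) + 3, initial: e(0) = 0.
Try e(n) = A·4ⁿ + C. Substituting: A·4ⁿ + C = 4(A·4ⁿ⁻¹ + C) + 3 = A·4ⁿ + 4C + 3, so C = 4C + 3, giving C = -1. Then e(0) = A - 1 = 0 gives A = 1.

e(n) = 4ⁿ - 1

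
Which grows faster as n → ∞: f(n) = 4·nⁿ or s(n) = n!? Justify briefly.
Comparing growth rates:
Growth-rate hierarchy: log n ≺ any polynomial ≺ any exponential cⁿ (c>1) ≺ n! ≺ nⁿ.
super-exponential nⁿ dominates factorial asymptotically.

f(n) grows faster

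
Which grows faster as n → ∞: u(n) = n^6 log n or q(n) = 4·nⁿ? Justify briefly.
Comparing growth rates:
Growth-rate hierarchy: log n ≺ any polynomial ≺ any exponential cⁿ (c>1) ≺ n! ≺ nⁿ.
super-exponential nⁿ dominates polynomial degree 6 (with log factor) asymptotically.

q(n) grows faster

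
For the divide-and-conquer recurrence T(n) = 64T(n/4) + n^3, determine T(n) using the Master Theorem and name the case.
Master Theorem template: T(n) = a·T(n/b) + f(n).
Here: a=64, b=4, f(n)=n^3
Compute log_b(a) = log_4(64) = 3.
f(n) = n^3 = Θ(n^3). Case 2: T(n) = Θ(n^3 log n).

Case 2: T(n) = Θ(n^3 log n)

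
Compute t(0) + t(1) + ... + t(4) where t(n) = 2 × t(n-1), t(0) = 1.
Computing the sequence terms: 1, 2, 4, 8, 16
Adding these values together:

31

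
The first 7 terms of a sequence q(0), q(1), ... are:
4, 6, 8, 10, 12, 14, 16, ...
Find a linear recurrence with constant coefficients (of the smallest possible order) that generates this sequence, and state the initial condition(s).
Look for the lowest-order linear relation among consecutive terms.
Observation: consecutive differences are constant (= 2).
Check at n=2: 1·6 + 2 = 8. ✓

q(n) = q(n-1) + 2, q(0) = 4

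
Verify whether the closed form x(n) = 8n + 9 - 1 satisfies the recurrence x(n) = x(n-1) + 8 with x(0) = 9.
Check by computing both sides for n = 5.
From the recurrence with x(0) = 9:
  x(0) = 9, x(1) = 17, x(2) = 25, x(3) = 33, x(4) = 41, x(5) = 49
  so the recurrence gives x(5) = 49.
From the proposed closed form x(n) = 8n + 9 - 1:
  x(5) = 48.
The recurrence gives 49 but the closed form gives 48, so the closed form does not satisfy the recurrence.

No, the closed form is incorrect.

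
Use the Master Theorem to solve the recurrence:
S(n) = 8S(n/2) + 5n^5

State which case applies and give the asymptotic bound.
Master Theorem template: S(n) = a·S(n/b) + f(n).
Here: a=8, b=2, f(n)=5n^5
Compute log_b(a) = log_2(8) = 3.
f(n) = 5n^5 = Ω(n^(3+ε)) with ε = 2, and the regularity condition holds (a·f(n/b) = (a/b^5)·f(n) with a/b^5 = 2^-2 < 1). Case 3: S(n) = Θ(f(n)) = Θ(n^5).

Case 3: S(n) = Θ(n^5)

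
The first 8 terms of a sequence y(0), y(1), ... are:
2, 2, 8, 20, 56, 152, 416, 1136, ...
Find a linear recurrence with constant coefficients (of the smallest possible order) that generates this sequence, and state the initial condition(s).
Look for the lowest-order linear relation among consecutive terms.
Observation: y(n) - 2·y(n-1) - (2)·y(n-2) = 0 holds for the shown terms, and no order-1 relation y(n) = α·y(n-1) + β fits.
Check at n=3: 2·8 + (2)·2 = 20. ✓

y(n) = 2y(n-1) + 2y(n-2), y(0) = 2, y(1) = 2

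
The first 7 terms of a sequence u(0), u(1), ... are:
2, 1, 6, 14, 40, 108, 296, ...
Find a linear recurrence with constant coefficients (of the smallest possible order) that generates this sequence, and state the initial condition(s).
Look for the lowest-order linear relation among consecutive terms.
Observation: u(n) - 2·u(n-1) - (2)·u(n-2) = 0 holds for the shown terms, and no order-1 relation u(n) = α·u(n-1) + β fits.
Check at n=3: 2·6 + (2)·1 = 14. ✓

u(n) = 2u(n-1) + 2u(n-2), u(0) = 2, u(1) = 1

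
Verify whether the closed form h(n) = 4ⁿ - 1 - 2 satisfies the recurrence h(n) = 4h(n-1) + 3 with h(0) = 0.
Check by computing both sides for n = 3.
From the recurrence with h(0) = 0:
  h(0) = 0, h(1) = 3, h(2) = 15, h(3) = 63
  so the recurrence gives h(3) = 63.
From the proposed closed form h(n) = 4ⁿ - 1 - 2:
  h(3) = 61.
The recurrence gives 63 but the closed form gives 61, so the closed form does not satisfy the recurrence.

No, the closed form is incorrect.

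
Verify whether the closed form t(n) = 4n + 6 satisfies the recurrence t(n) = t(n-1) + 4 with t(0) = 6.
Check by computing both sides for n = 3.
From the recurrence with t(0) = 6:
  t(0) = 6, t(1) = 10, t(2) = 14, t(3) = 18
  so the recurrence gives t(3) = 18.
From the proposed closed form t(n) = 4n + 6:
  t(3) = 18.
Both sides give 18 at n = 3, and the initial condition(s) match, so the closed form is consistent.

Yes, the closed form is correct.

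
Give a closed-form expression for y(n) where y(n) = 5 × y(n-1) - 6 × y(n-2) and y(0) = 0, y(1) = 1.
Recurrence: y(n) = 5 × y(n-1) - 6 × y(n-2), initial: y(0) = 0, y(1) = 1.
Characteristic equation: r² - 5r + 6 = 0, which factors as (r - 3)(r - 2) = 0, so r = 3, 2. General solution y(n) = A·3ⁿ + B·2ⁿ. From y(0) = 0: A + B = 0. From y(1) = 1: 3A + 2B = 1. Solving gives A = 1, B = -1.

y(n) = 3ⁿ - 2ⁿ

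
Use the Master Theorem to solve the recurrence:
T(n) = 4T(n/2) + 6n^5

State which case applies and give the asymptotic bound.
Master Theorem template: T(n) = a·T(n/b) + f(n).
Here: a=4, b=2, f(n)=6n^5
Compute log_b(a) = log_2(4) = 2.
f(n) = 6n^5 = Ω(n^(2+ε)) with ε = 3, and the regularity condition holds (a·f(n/b) = (a/b^5)·f(n) with a/b^5 = 2^-3 < 1). Case 3: T(n) = Θ(f(n)) = Θ(n^5).

Case 3: T(n) = Θ(n^5)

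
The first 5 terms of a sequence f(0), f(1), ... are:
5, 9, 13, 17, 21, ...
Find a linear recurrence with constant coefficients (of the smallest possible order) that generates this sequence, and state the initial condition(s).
Look for the lowest-order linear relation among consecutive terms.
Observation: consecutive differences are constant (= 4).
Check at n=2: 1·9 + 4 = 13. ✓

f(n) = f(n-1) + 4, f(0) = 5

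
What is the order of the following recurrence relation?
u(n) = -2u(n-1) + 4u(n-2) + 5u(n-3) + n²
The order is the largest lag k for which u(n-k) appears. Here the deepest term is u(n-3) (the n² term is non-homogeneous and does not affect the order), so the order is 3.

Order 3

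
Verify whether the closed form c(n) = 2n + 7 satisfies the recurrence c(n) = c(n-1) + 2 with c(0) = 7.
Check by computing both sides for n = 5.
From the recurrence with c(0) = 7:
  c(0) = 7, c(1) = 9, c(2) = 11, c(3) = 13, c(4) = 15, c(5) = 17
  so the recurrence gives c(5) = 17.
From the proposed closed form c(n) = 2n + 7:
  c(5) = 17.
Both sides give 17 at n = 5, and the initial condition(s) match, so the closed form is consistent.

Yes, the closed form is correct.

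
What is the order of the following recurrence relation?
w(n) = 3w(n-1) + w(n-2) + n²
The order is the largest lag k for which w(n-k) appears. Here the deepest term is w(n-2) (the n² term is non-homogeneous and does not affect the order), so the order is 2.

Order 2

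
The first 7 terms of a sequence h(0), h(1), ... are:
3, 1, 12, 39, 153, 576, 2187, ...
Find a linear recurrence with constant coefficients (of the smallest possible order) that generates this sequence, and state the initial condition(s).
Look for the lowest-order linear relation among consecutive terms.
Observation: h(n) - 3·h(n-1) - (3)·h(n-2) = 0 holds for the shown terms, and no order-1 relation h(n) = α·h(n-1) + β fits.
Check at n=3: 3·12 + (3)·1 = 39. ✓

h(n) = 3h(n-1) + 3h(n-2), h(0) = 3, h(1) = 1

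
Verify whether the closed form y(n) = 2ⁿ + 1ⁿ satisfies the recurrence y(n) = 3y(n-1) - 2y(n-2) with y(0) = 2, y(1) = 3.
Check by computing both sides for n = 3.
From the recurrence with y(0) = 2, y(1) = 3:
  y(0) = 2, y(1) = 3, y(2) = 5, y(3) = 9
  so the recurrence gives y(3) = 9.
From the proposed closed form y(n) = 2ⁿ + 1ⁿ:
  y(3) = 9.
Both sides give 9 at n = 3, and the initial condition(s) match, so the closed form is consistent.

Yes, the closed form is correct.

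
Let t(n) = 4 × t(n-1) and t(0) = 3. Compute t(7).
Computing step by step:
t(0) = 3
t(1) = 4 × 3 = 12
t(2) = 4 × 12 = 48
t(3) = 4 × 48 = 192
t(4) = 4 × 192 = 768
t(5) = 4 × 768 = 3072
t(6) = 4 × 3072 = 12288
t(7) = 4 × 12288 = 49152

49152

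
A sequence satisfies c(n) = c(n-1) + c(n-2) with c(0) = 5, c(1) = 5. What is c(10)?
Computing the sequence terms:
5, 5, 10, 15, 25, 40, 65, 105, 170, 275, 445

445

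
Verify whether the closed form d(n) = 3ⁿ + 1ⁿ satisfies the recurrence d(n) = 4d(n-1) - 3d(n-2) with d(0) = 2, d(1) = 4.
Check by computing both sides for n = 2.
From the recurrence with d(0) = 2, d(1) = 4:
  d(0) = 2, d(1) = 4, d(2) = 10
  so the recurrence gives d(2) = 10.
From the proposed closed form d(n) = 3ⁿ + 1ⁿ:
  d(2) = 10.
Both sides give 10 at n = 2, and the initial condition(s) match, so the closed form is consistent.

Yes, the closed form is correct.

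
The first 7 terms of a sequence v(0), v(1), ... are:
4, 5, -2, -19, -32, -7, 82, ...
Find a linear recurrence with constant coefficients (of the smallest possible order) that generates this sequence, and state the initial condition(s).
Look for the lowest-order linear relation among consecutive terms.
Observation: v(n) - 2·v(n-1) - (-3)·v(n-2) = 0 holds for the shown terms, and no order-1 relation v(n) = α·v(n-1) + β fits.
Check at n=3: 2·-2 + (-3)·5 = -19. ✓

v(n) = 2v(n-1) - 3v(n-2), v(0) = 4, v(1) = 5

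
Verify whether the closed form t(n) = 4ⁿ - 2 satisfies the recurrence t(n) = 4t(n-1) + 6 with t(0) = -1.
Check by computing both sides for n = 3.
From the recurrence with t(0) = -1:
  t(0) = -1, t(1) = 2, t(2) = 14, t(3) = 62
  so the recurrence gives t(3) = 62.
From the proposed closed form t(n) = 4ⁿ - 2:
  t(3) = 62.
Both sides give 62 at n = 3, and the initial condition(s) match, so the closed form is consistent.

Yes, the closed form is correct.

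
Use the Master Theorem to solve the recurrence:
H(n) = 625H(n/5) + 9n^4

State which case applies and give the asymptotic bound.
Master Theorem template: H(n) = a·H(n/b) + f(n).
Here: a=625, b=5, f(n)=9n^4
Compute log_b(a) = log_5(625) = 4.
f(n) = 9n^4 = Θ(n^4). Case 2: H(n) = Θ(n^4 log n).

Case 2: H(n) = Θ(n^4 log n)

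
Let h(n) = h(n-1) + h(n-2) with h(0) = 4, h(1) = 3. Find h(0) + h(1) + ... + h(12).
Computing the sequence terms: 4, 3, 7, 10, 17, 27, 44, 71, 115, 186, 301, 487, 788
Adding these values together:

2060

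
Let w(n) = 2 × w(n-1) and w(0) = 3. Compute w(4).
Computing step by step:
w(0) = 3
w(1) = 2 × 3 = 6
w(2) = 2 × 6 = 12
w(3) = 2 × 12 = 24
w(4) = 2 × 24 = 48

48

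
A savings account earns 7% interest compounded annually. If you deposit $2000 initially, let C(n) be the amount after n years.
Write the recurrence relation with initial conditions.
Each year the balance grows by 7%, i.e. is multiplied by 1 + 7/100 = 1.07, so C(n) = 1.07 × C(n-1). The initial deposit gives C(0) = 2000.
Unrolling gives the closed form C(n) = 2000 × (1.07)ⁿ.

C(n) = 1.07 × C(n-1), C(0) = 2000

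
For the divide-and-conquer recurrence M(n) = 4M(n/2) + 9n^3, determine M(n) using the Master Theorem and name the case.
Master Theorem template: M(n) = a·M(n/b) + f(n).
Here: a=4, b=2, f(n)=9n^3
Compute log_b(a) = log_2(4) = 2.
f(n) = 9n^3 = Ω(n^(2+ε)) with ε = 1, and the regularity condition holds (a·f(n/b) = (a/b^3)·f(n) with a/b^3 = 2^-1 < 1). Case 3: M(n) = Θ(f(n)) = Θ(n^3).

Case 3: M(n) = Θ(n^3)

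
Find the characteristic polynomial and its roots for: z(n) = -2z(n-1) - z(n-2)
Substitute z(n) = rⁿ and divide through by rⁿ⁻²: r² + 2r + 1 = 0
Factor: (r + 1)² = 0, so r = -1 (double root).
General solution: z(n) = (A + Bn)·(-1)ⁿ

Characteristic: r² + 2r + 1 = 0, Roots: r = -1 (double root)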